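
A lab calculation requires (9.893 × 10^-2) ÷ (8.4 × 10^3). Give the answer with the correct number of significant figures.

(9.893 × 10^-2) ÷ (8.4 × 10^3) = 0.0000117773809524…
Multiplication/division keeps the fewest significant figures: 9.893 × 10^-2 → 4 s.f., 8.4 × 10^3 → 2 s.f.; limit is 2.
Rounded to 2 significant figures: 1.2 × 10^-5.

1.2 × 10^-5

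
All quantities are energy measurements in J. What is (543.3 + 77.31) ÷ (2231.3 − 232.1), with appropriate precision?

543.3 + 77.31 = 620.61, limited to 1 d.p. → 4 s.f.; 2231.3 − 232.1 = 1999.2, limited to 1 d.p. → 5 s.f.
Carrying full precision, 620.61 ÷ 1999.2 = 0.310429171669…; keep min(4, 5) = 4 s.f.
Rounded to 4 significant figures: 3.104 × 10⁻¹.

3.104 × 10⁻¹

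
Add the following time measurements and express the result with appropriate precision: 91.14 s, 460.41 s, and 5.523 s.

91.14 s + 460.41 s + 5.523 s = 557.073 s.
Addition/subtraction keeps the fewest decimal places: 91.14 → 2 decimal places, 460.41 → 2 decimal places, 5.523 → 3 decimal places; limit is 2.
Rounded to 2 decimal places: 557.07 s.

557.07 s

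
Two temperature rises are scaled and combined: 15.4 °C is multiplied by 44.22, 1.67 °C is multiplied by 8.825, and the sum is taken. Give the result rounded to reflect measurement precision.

15.4 × 44.22 = 680.988 → 681 °C (3 s.f., last digit at the 10^0 place).
1.67 × 8.825 = 14.73775 → 14.7 °C (3 s.f., last digit at the 10^-1 place).
Sum: 695.72575 °C; keep the coarser place, 10^0.
Result: 696 °C.

696 °C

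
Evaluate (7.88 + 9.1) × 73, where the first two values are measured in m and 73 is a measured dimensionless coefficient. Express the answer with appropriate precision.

1.2 × 10^3 m

7.88 m + 9.1 m = 16.98 m; the sum is limited to 1 decimal place (3 s.f.).
Carrying full precision, 16.98 × 73 = 1239.54 m; 73 has 2 s.f., so the result keeps min(3, 2) = 2 s.f.
Rounded to 2 significant figures: 1.2 × 10^3 m.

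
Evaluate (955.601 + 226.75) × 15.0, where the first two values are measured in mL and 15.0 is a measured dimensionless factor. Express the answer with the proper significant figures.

1.77 × 10⁴ mL

955.601 mL + 226.75 mL = 1182.351 mL; the sum is limited to 2 decimal places (6 s.f.).
Carrying full precision, 1182.351 × 15.0 = 17735.265 mL; 15.0 has 3 s.f., so the result keeps min(6, 3) = 3 s.f.
Rounded to 3 significant figures: 1.77 × 10⁴ mL.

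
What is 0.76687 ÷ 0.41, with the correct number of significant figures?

0.76687 ÷ 0.41 = 1.87041463415…
Multiplication/division keeps the fewest significant figures: 0.76687 → 5 s.f., 0.41 → 2 s.f.; limit is 2.
Rounded to 2 significant figures: 1.9.

1.9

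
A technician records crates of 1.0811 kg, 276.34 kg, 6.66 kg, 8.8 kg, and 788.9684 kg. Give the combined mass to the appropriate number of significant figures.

1.0811 kg + 276.34 kg + 6.66 kg + 8.8 kg + 788.9684 kg = 1081.8495 kg.
Addition/subtraction keeps the fewest decimal places: 1.0811 → 4 decimal places, 276.34 → 2 decimal places, 6.66 → 2 decimal places, 8.8 → 1 decimal place, 788.9684 → 4 decimal places; limit is 1.
Rounded to 1 decimal place: 1081.8 kg.

1081.8 kg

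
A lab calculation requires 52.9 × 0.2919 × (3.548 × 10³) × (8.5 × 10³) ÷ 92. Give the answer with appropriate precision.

52.9 × 0.2919 × (3.548 × 10³) × (8.5 × 10³) ÷ 92 = 5061794.115
Multiplication/division keeps the fewest significant figures: 52.9 → 3 s.f., 0.2919 → 4 s.f., 3.548 × 10³ → 4 s.f., 8.5 × 10³ → 2 s.f., 92 → 2 s.f.; limit is 2.
Rounded to 2 significant figures: 5.1 × 10⁶.

5.1 × 10⁶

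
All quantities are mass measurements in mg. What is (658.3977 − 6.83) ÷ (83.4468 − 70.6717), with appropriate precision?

658.3977 − 6.83 = 651.5677, limited to 2 d.p. → 5 s.f.; 83.4468 − 70.6717 = 12.7751, limited to 4 d.p. → 6 s.f.
Carrying full precision, 651.5677 ÷ 12.7751 = 51.0029432255…; keep min(5, 6) = 5 s.f.
Rounded to 5 significant figures: 51.003.

51.003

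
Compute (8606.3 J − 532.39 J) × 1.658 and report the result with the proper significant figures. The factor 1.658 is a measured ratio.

1.339 × 10^4 J

8606.3 J − 532.39 J = 8073.91 J; the difference is limited to 1 decimal place (5 s.f.).
Carrying full precision, 8073.91 × 1.658 = 13386.54278 J; 1.658 has 4 s.f., so the result keeps min(5, 4) = 4 s.f.
Rounded to 4 significant figures: 1.339 × 10^4 J.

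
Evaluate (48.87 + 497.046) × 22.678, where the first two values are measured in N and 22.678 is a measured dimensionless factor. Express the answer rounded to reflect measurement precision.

48.87 N + 497.046 N = 545.916 N; the sum is limited to 2 decimal places (5 s.f.).
Carrying full precision, 545.916 × 22.678 = 12380.283048 N; 22.678 has 5 s.f., so the result keeps min(5, 5) = 5 s.f.
Rounded to 5 significant figures: 1.2380 × 10^4 N.

1.2380 × 10^4 N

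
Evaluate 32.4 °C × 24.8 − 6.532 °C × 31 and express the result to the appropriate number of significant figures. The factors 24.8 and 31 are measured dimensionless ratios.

6.0 × 10² °C

32.4 × 24.8 = 803.52 → 804 °C (3 s.f., last digit at the 10^0 place).
6.532 × 31 = 202.492 → 2.0 × 10² °C (2 s.f., last digit at the 10^1 place).
Difference: 601.028 °C; keep the coarser place, 10^1.
Result: 6.0 × 10² °C.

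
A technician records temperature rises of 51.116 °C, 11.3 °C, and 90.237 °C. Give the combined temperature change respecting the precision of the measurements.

152.7 °C

51.116 °C + 11.3 °C + 90.237 °C = 152.653 °C.
Addition/subtraction keeps the fewest decimal places: 51.116 → 3 decimal places, 11.3 → 1 decimal place, 90.237 → 3 decimal places; limit is 1.
Rounded to 1 decimal place: 152.7 °C.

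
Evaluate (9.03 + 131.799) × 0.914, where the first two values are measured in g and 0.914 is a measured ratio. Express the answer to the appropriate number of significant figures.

9.03 g + 131.799 g = 140.829 g; the sum is limited to 2 decimal places (5 s.f.).
Carrying full precision, 140.829 × 0.914 = 128.717706 g; 0.914 has 3 s.f., so the result keeps min(5, 3) = 3 s.f.
Rounded to 3 significant figures: 129 g.

129 g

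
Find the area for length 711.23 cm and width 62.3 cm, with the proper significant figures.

4.43 × 10⁴ cm²

area = 711.23 cm × 62.3 cm = 44309.629 cm².
711.23 has 5 significant figures; 62.3 has 3.
Division/multiplication keeps the fewest: 3 significant figures.
Rounded: 4.43 × 10⁴ cm².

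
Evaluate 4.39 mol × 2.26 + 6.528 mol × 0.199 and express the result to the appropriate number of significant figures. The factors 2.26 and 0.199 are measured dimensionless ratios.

11.22 mol

4.39 × 2.26 = 9.9214 → 9.92 mol (3 s.f., last digit at the 10^-2 place).
6.528 × 0.199 = 1.299072 → 1.30 mol (3 s.f., last digit at the 10^-2 place).
Sum: 11.220472 mol; keep the coarser place, 10^-2.
Result: 11.22 mol.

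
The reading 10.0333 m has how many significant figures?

6

10.0333: zeros between nonzero digits are significant.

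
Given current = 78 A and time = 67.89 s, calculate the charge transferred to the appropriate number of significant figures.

5.3 × 10³ C

charge transferred = 78 A × 67.89 s = 5295.42 C.
78 has 2 significant figures; 67.89 has 4.
Division/multiplication keeps the fewest: 2 significant figures.
Rounded: 5.3 × 10³ C.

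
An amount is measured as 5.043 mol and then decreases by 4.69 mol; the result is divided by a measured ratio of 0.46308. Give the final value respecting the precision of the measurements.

5.043 mol − 4.69 mol = 0.353 mol; the difference is limited to 2 decimal places (2 s.f.).
Carrying full precision, 0.353 ÷ 0.46308 = 0.762287293772… mol; 0.46308 has 5 s.f., so the result keeps min(2, 5) = 2 s.f.
Rounded to 2 significant figures: 7.6 × 10^-1 mol.

7.6 × 10^-1 mol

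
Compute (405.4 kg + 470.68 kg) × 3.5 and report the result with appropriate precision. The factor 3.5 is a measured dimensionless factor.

3.1 × 10^3 kg

405.4 kg + 470.68 kg = 876.08 kg; the sum is limited to 1 decimal place (4 s.f.).
Carrying full precision, 876.08 × 3.5 = 3066.28 kg; 3.5 has 2 s.f., so the result keeps min(4, 2) = 2 s.f.
Rounded to 2 significant figures: 3.1 × 10^3 kg.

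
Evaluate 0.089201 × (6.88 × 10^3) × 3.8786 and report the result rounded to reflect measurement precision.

0.089201 × (6.88 × 10^3) × 3.8786 = 2380.30799037…
Multiplication/division keeps the fewest significant figures: 0.089201 → 5 s.f., 6.88 × 10^3 → 3 s.f., 3.8786 → 5 s.f.; limit is 3.
Rounded to 3 significant figures: 2.38 × 10^3.

2.38 × 10^3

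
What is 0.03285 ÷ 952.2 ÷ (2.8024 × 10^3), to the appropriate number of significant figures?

1.231 × 10^-8

0.03285 ÷ 952.2 ÷ (2.8024 × 10^3) = 1.23105391166 × 10^-8…
Multiplication/division keeps the fewest significant figures: 0.03285 → 4 s.f., 952.2 → 4 s.f., 2.8024 × 10^3 → 5 s.f.; limit is 4.
Rounded to 4 significant figures: 1.231 × 10^-8.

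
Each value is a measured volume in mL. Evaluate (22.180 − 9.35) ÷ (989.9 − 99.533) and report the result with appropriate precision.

0.01441

22.180 − 9.35 = 12.830, limited to 2 d.p. → 4 s.f.; 989.9 − 99.533 = 890.367, limited to 1 d.p. → 4 s.f.
Carrying full precision, 12.830 ÷ 890.367 = 0.0144097883232…; keep min(4, 4) = 4 s.f.
Rounded to 4 significant figures: 0.01441.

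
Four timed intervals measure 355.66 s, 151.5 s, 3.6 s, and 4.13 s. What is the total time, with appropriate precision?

514.9 s

355.66 s + 151.5 s + 3.6 s + 4.13 s = 514.89 s.
Addition/subtraction keeps the fewest decimal places: 355.66 → 2 decimal places, 151.5 → 1 decimal place, 3.6 → 1 decimal place, 4.13 → 2 decimal places; limit is 1.
Rounded to 1 decimal place: 514.9 s.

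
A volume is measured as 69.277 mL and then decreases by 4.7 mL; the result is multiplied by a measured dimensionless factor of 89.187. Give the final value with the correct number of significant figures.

5.76 × 10³ mL

69.277 mL − 4.7 mL = 64.577 mL; the difference is limited to 1 decimal place (3 s.f.).
Carrying full precision, 64.577 × 89.187 = 5759.428899 mL; 89.187 has 5 s.f., so the result keeps min(3, 5) = 3 s.f.
Rounded to 3 significant figures: 5.76 × 10³ mL.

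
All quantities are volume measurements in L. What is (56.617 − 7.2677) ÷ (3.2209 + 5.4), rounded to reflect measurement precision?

56.617 − 7.2677 = 49.3493, limited to 3 d.p. → 5 s.f.; 3.2209 + 5.4 = 8.6209, limited to 1 d.p. → 2 s.f.
Carrying full precision, 49.3493 ÷ 8.6209 = 5.72437912515…; keep min(5, 2) = 2 s.f.
Rounded to 2 significant figures: 5.7.

5.7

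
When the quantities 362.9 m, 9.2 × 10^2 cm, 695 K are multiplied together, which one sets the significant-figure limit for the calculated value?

362.9 m → 4 s.f.; 9.2 × 10^2 cm → 2 s.f.; 695 K → 3 s.f.
The fewest is 2 significant figures, from 9.2 × 10^2 cm.

9.2 × 10^2 cm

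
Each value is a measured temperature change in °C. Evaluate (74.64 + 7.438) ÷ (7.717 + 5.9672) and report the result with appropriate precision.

5.998

74.64 + 7.438 = 82.078, limited to 2 d.p. → 4 s.f.; 7.717 + 5.9672 = 13.6842, limited to 3 d.p. → 5 s.f.
Carrying full precision, 82.078 ÷ 13.6842 = 5.99801230616…; keep min(4, 5) = 4 s.f.
Rounded to 4 significant figures: 5.998.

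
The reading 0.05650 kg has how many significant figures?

0.05650: leading zeros are not significant; trailing zeros after a decimal point are significant.

4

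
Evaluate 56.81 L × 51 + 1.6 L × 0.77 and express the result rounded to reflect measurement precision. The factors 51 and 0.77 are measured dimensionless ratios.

56.81 × 51 = 2897.31 → 2.9 × 10³ L (2 s.f., last digit at the 10^2 place).
1.6 × 0.77 = 1.232 → 1.2 L (2 s.f., last digit at the 10^-1 place).
Sum: 2898.542 L; keep the coarser place, 10^2.
Result: 2.9 × 10³ L.

2.9 × 10³ L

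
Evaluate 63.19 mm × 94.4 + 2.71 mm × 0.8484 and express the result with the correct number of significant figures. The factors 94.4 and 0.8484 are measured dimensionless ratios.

63.19 × 94.4 = 5965.136 → 5.97 × 10^3 mm (3 s.f., last digit at the 10^1 place).
2.71 × 0.8484 = 2.299164 → 2.30 mm (3 s.f., last digit at the 10^-2 place).
Sum: 5967.435164 mm; keep the coarser place, 10^1.
Result: 5.97 × 10^3 mm.

5.97 × 10^3 mm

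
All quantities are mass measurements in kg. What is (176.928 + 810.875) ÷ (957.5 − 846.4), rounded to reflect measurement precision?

176.928 + 810.875 = 987.803, limited to 3 d.p. → 6 s.f.; 957.5 − 846.4 = 111.1, limited to 1 d.p. → 4 s.f.
Carrying full precision, 987.803 ÷ 111.1 = 8.89111611161…; keep min(6, 4) = 4 s.f.
Rounded to 4 significant figures: 8.891.

8.891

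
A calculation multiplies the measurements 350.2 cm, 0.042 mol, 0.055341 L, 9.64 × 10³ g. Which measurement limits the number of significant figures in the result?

350.2 cm → 4 s.f.; 0.042 mol → 2 s.f.; 0.055341 L → 5 s.f.; 9.64 × 10³ g → 3 s.f.
The fewest is 2 significant figures, from 0.042 mol.

0.042 mol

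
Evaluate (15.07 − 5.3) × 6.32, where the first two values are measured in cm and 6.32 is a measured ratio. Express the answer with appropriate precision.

62 cm

15.07 cm − 5.3 cm = 9.77 cm; the difference is limited to 1 decimal place (2 s.f.).
Carrying full precision, 9.77 × 6.32 = 61.7464 cm; 6.32 has 3 s.f., so the result keeps min(2, 3) = 2 s.f.
Rounded to 2 significant figures: 62 cm.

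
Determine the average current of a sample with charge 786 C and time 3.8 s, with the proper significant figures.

2.1 × 10^2 A

average current = 786 C ÷ 3.8 s = 206.842105263… A.
786 has 3 significant figures; 3.8 has 2.
Division/multiplication keeps the fewest: 2 significant figures.
Rounded: 2.1 × 10^2 A.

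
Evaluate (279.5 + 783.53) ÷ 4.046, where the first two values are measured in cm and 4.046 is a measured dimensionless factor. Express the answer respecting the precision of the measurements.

279.5 cm + 783.53 cm = 1063.03 cm; the sum is limited to 1 decimal place (5 s.f.).
Carrying full precision, 1063.03 ÷ 4.046 = 262.736035591… cm; 4.046 has 4 s.f., so the result keeps min(5, 4) = 4 s.f.
Rounded to 4 significant figures: 2.627 × 10² cm.

2.627 × 10² cm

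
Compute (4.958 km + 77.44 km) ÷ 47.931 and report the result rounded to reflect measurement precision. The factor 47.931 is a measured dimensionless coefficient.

4.958 km + 77.44 km = 82.398 km; the sum is limited to 2 decimal places (4 s.f.).
Carrying full precision, 82.398 ÷ 47.931 = 1.71909620079… km; 47.931 has 5 s.f., so the result keeps min(4, 5) = 4 s.f.
Rounded to 4 significant figures: 1.719 km.

1.719 km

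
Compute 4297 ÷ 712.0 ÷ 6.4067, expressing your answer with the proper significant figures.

0.9420

4297 ÷ 712.0 ÷ 6.4067 = 0.942000149773…
Multiplication/division keeps the fewest significant figures: 4297 → 4 s.f., 712.0 → 4 s.f., 6.4067 → 5 s.f.; limit is 4.
Rounded to 4 significant figures: 0.9420.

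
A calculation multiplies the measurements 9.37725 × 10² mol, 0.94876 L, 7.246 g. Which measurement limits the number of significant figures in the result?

9.37725 × 10² mol → 6 s.f.; 0.94876 L → 5 s.f.; 7.246 g → 4 s.f.
The fewest is 4 significant figures, from 7.246 g.

7.246 g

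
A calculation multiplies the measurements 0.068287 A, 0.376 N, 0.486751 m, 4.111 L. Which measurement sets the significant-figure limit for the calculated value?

0.068287 A → 5 s.f.; 0.376 N → 3 s.f.; 0.486751 m → 6 s.f.; 4.111 L → 4 s.f.
The fewest is 3 significant figures, from 0.376 N.

0.376 N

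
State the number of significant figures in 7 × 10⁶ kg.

1

7 × 10⁶: in scientific notation every digit of the coefficient is significant.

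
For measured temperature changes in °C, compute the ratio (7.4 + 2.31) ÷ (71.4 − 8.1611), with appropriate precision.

1.5 × 10^-1

7.4 + 2.31 = 9.71, limited to 1 d.p. → 2 s.f.; 71.4 − 8.1611 = 63.2389, limited to 1 d.p. → 3 s.f.
Carrying full precision, 9.71 ÷ 63.2389 = 0.153544732752…; keep min(2, 3) = 2 s.f.
Rounded to 2 significant figures: 1.5 × 10^-1.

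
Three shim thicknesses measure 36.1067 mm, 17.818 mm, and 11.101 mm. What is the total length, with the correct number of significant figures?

36.1067 mm + 17.818 mm + 11.101 mm = 65.0257 mm.
Addition/subtraction keeps the fewest decimal places: 36.1067 → 4 decimal places, 17.818 → 3 decimal places, 11.101 → 3 decimal places; limit is 3.
Rounded to 3 decimal places: 65.026 mm.

65.026 mm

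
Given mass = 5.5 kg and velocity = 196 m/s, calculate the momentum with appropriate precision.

momentum = 5.5 kg × 196 m/s = 1078 kg·m/s.
5.5 has 2 significant figures; 196 has 3.
Division/multiplication keeps the fewest: 2 significant figures.
Rounded: 1.1 × 10³ kg·m/s.

1.1 × 10³ kg·m/s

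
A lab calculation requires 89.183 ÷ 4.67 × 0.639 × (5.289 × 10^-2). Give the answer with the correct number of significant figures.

89.183 ÷ 4.67 × 0.639 × (5.289 × 10^-2) = 0.64541584324…
Multiplication/division keeps the fewest significant figures: 89.183 → 5 s.f., 4.67 → 3 s.f., 0.639 → 3 s.f., 5.289 × 10^-2 → 4 s.f.; limit is 3.
Rounded to 3 significant figures: 0.645.

0.645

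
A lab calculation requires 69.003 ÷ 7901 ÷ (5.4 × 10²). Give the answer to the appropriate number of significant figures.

1.6 × 10⁻⁵

69.003 ÷ 7901 ÷ (5.4 × 10²) = 0.0000161730582627…
Multiplication/division keeps the fewest significant figures: 69.003 → 5 s.f., 7901 → 4 s.f., 5.4 × 10² → 2 s.f.; limit is 2.
Rounded to 2 significant figures: 1.6 × 10⁻⁵.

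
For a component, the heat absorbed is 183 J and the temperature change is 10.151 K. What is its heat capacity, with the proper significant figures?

18.0 J/K

heat capacity = 183 J ÷ 10.151 K = 18.0277805142… J/K.
183 has 3 significant figures; 10.151 has 5.
Division/multiplication keeps the fewest: 3 significant figures.
Rounded: 18.0 J/K.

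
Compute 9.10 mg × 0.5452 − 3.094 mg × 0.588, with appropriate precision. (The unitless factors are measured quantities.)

9.10 × 0.5452 = 4.96132 → 4.96 mg (3 s.f., last digit at the 10^-2 place).
3.094 × 0.588 = 1.819272 → 1.82 mg (3 s.f., last digit at the 10^-2 place).
Difference: 3.142048 mg; keep the coarser place, 10^-2.
Result: 3.14 mg.

3.14 mg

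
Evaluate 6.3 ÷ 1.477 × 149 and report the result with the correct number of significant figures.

6.3 ÷ 1.477 × 149 = 635.545023697…
Multiplication/division keeps the fewest significant figures: 6.3 → 2 s.f., 1.477 → 4 s.f., 149 → 3 s.f.; limit is 2.
Rounded to 2 significant figures: 6.4 × 10^2.

6.4 × 10^2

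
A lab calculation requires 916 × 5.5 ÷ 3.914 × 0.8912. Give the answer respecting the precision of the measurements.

916 × 5.5 ÷ 3.914 × 0.8912 = 1147.1296883…
Multiplication/division keeps the fewest significant figures: 916 → 3 s.f., 5.5 → 2 s.f., 3.914 → 4 s.f., 0.8912 → 4 s.f.; limit is 2.
Rounded to 2 significant figures: 1.1 × 10^3.

1.1 × 10^3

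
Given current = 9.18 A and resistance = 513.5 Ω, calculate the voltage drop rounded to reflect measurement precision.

voltage drop = 9.18 A × 513.5 Ω = 4713.93 V.
9.18 has 3 significant figures; 513.5 has 4.
Division/multiplication keeps the fewest: 3 significant figures.
Rounded: 4.71 × 10^3 V.

4.71 × 10^3 V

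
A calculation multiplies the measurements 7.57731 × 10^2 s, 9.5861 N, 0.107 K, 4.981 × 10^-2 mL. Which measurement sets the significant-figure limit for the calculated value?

0.107 K

7.57731 × 10^2 s → 6 s.f.; 9.5861 N → 5 s.f.; 0.107 K → 3 s.f.; 4.981 × 10^-2 mL → 4 s.f.
The fewest is 3 significant figures, from 0.107 K.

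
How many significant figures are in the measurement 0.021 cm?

2

0.021: leading zeros are not significant.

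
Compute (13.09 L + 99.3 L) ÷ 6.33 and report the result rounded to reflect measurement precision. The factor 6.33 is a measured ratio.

17.8 L

13.09 L + 99.3 L = 112.39 L; the sum is limited to 1 decimal place (4 s.f.).
Carrying full precision, 112.39 ÷ 6.33 = 17.7551342812… L; 6.33 has 3 s.f., so the result keeps min(4, 3) = 3 s.f.
Rounded to 3 significant figures: 17.8 L.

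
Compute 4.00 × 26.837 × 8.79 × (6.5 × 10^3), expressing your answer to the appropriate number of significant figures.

4.00 × 26.837 × 8.79 × (6.5 × 10^3) = 6133327.98
Multiplication/division keeps the fewest significant figures: 4.00 → 3 s.f., 26.837 → 5 s.f., 8.79 → 3 s.f., 6.5 × 10^3 → 2 s.f.; limit is 2.
Rounded to 2 significant figures: 6.1 × 10^6.

6.1 × 10^6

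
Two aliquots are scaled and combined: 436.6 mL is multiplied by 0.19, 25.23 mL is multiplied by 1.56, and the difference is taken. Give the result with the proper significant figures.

44 mL

436.6 × 0.19 = 82.954 → 83 mL (2 s.f., last digit at the 10^0 place).
25.23 × 1.56 = 39.3588 → 39.4 mL (3 s.f., last digit at the 10^-1 place).
Difference: 43.5952 mL; keep the coarser place, 10^0.
Result: 44 mL.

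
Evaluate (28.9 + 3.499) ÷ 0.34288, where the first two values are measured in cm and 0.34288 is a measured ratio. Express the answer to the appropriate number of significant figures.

94.5 cm

28.9 cm + 3.499 cm = 32.399 cm; the sum is limited to 1 decimal place (3 s.f.).
Carrying full precision, 32.399 ÷ 0.34288 = 94.4907839477… cm; 0.34288 has 5 s.f., so the result keeps min(3, 5) = 3 s.f.
Rounded to 3 significant figures: 94.5 cm.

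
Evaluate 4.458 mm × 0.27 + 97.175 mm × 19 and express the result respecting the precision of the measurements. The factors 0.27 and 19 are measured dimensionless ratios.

1.8 × 10³ mm

4.458 × 0.27 = 1.20366 → 1.2 mm (2 s.f., last digit at the 10^-1 place).
97.175 × 19 = 1846.325 → 1.8 × 10³ mm (2 s.f., last digit at the 10^2 place).
Sum: 1847.52866 mm; keep the coarser place, 10^2.
Result: 1.8 × 10³ mm.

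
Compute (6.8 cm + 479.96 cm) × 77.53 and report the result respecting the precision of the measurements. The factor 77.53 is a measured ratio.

6.8 cm + 479.96 cm = 486.76 cm; the sum is limited to 1 decimal place (4 s.f.).
Carrying full precision, 486.76 × 77.53 = 37738.5028 cm; 77.53 has 4 s.f., so the result keeps min(4, 4) = 4 s.f.
Rounded to 4 significant figures: 3.774 × 10⁴ cm.

3.774 × 10⁴ cm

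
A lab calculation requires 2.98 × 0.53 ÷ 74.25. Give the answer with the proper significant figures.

0.021

2.98 × 0.53 ÷ 74.25 = 0.0212713804714…
Multiplication/division keeps the fewest significant figures: 2.98 → 3 s.f., 0.53 → 2 s.f., 74.25 → 4 s.f.; limit is 2.
Rounded to 2 significant figures: 0.021.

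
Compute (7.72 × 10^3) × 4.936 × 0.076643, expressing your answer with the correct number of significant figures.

2.92 × 10^3

(7.72 × 10^3) × 4.936 × 0.076643 = 2920.55202656
Multiplication/division keeps the fewest significant figures: 7.72 × 10^3 → 3 s.f., 4.936 → 4 s.f., 0.076643 → 5 s.f.; limit is 3.
Rounded to 3 significant figures: 2.92 × 10^3.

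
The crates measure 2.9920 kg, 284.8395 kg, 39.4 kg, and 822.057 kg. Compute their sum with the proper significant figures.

1149.3 kg

2.9920 kg + 284.8395 kg + 39.4 kg + 822.057 kg = 1149.2885 kg.
Addition/subtraction keeps the fewest decimal places: 2.9920 → 4 decimal places, 284.8395 → 4 decimal places, 39.4 → 1 decimal place, 822.057 → 3 decimal places; limit is 1.
Rounded to 1 decimal place: 1149.3 kg.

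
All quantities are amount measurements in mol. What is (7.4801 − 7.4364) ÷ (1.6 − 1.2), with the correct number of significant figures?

7.4801 − 7.4364 = 0.0437, limited to 4 d.p. → 3 s.f.; 1.6 − 1.2 = 0.4, limited to 1 d.p. → 1 s.f.
Carrying full precision, 0.0437 ÷ 0.4 = 0.10925; keep min(3, 1) = 1 s.f.
Rounded to 1 significant figure: 0.1.

0.1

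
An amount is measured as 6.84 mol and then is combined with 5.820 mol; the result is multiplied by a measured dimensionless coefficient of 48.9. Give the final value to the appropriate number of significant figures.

619 mol

6.84 mol + 5.820 mol = 12.660 mol; the sum is limited to 2 decimal places (4 s.f.).
Carrying full precision, 12.660 × 48.9 = 619.074 mol; 48.9 has 3 s.f., so the result keeps min(4, 3) = 3 s.f.
Rounded to 3 significant figures: 619 mol.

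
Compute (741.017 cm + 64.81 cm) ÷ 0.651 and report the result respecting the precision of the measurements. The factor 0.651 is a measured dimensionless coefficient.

741.017 cm + 64.81 cm = 805.827 cm; the sum is limited to 2 decimal places (5 s.f.).
Carrying full precision, 805.827 ÷ 0.651 = 1237.82949309… cm; 0.651 has 3 s.f., so the result keeps min(5, 3) = 3 s.f.
Rounded to 3 significant figures: 1.24 × 10³ cm.

1.24 × 10³ cm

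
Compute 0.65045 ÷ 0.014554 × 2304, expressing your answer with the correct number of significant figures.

0.65045 ÷ 0.014554 × 2304 = 102970.784664…
Multiplication/division keeps the fewest significant figures: 0.65045 → 5 s.f., 0.014554 → 5 s.f., 2304 → 4 s.f.; limit is 4.
Rounded to 4 significant figures: 1.030 × 10^5.

1.030 × 10^5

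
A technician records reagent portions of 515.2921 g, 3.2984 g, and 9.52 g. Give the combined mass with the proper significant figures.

528.11 g

515.2921 g + 3.2984 g + 9.52 g = 528.1105 g.
Addition/subtraction keeps the fewest decimal places: 515.2921 → 4 decimal places, 3.2984 → 4 decimal places, 9.52 → 2 decimal places; limit is 2.
Rounded to 2 decimal places: 528.11 g.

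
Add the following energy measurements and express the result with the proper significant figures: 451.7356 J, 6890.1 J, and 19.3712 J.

451.7356 J + 6890.1 J + 19.3712 J = 7361.2068 J.
Addition/subtraction keeps the fewest decimal places: 451.7356 → 4 decimal places, 6890.1 → 1 decimal place, 19.3712 → 4 decimal places; limit is 1.
Rounded to 1 decimal place: 7361.2 J.

7361.2 J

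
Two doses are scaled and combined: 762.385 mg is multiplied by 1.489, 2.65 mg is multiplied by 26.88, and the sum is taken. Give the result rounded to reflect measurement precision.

1206 mg

762.385 × 1.489 = 1135.191265 → 1135 mg (4 s.f., last digit at the 10^0 place).
2.65 × 26.88 = 71.232 → 71.2 mg (3 s.f., last digit at the 10^-1 place).
Sum: 1206.423265 mg; keep the coarser place, 10^0.
Result: 1206 mg.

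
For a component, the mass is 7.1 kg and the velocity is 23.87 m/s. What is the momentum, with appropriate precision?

1.7 × 10² kg·m/s

momentum = 7.1 kg × 23.87 m/s = 169.477 kg·m/s.
7.1 has 2 significant figures; 23.87 has 4.
Division/multiplication keeps the fewest: 2 significant figures.
Rounded: 1.7 × 10² kg·m/s.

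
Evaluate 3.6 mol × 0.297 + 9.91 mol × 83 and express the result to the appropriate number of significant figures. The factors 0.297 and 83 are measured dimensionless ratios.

8.2 × 10² mol

3.6 × 0.297 = 1.0692 → 1.1 mol (2 s.f., last digit at the 10^-1 place).
9.91 × 83 = 822.53 → 8.2 × 10² mol (2 s.f., last digit at the 10^1 place).
Sum: 823.5992 mol; keep the coarser place, 10^1.
Result: 8.2 × 10² mol.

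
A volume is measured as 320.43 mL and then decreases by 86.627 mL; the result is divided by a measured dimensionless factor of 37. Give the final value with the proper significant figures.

320.43 mL − 86.627 mL = 233.803 mL; the difference is limited to 2 decimal places (5 s.f.).
Carrying full precision, 233.803 ÷ 37 = 6.319 mL; 37 has 2 s.f., so the result keeps min(5, 2) = 2 s.f.
Rounded to 2 significant figures: 6.3 mL.

6.3 mL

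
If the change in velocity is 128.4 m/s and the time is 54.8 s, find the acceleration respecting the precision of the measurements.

2.34 m/s²

acceleration = 128.4 m/s ÷ 54.8 s = 2.34306569343… m/s².
128.4 has 4 significant figures; 54.8 has 3.
Division/multiplication keeps the fewest: 3 significant figures.
Rounded: 2.34 m/s².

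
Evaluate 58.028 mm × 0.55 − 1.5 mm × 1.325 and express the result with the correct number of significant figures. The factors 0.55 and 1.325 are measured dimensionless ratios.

30. mm

58.028 × 0.55 = 31.9154 → 32 mm (2 s.f., last digit at the 10^0 place).
1.5 × 1.325 = 1.9875 → 2.0 mm (2 s.f., last digit at the 10^-1 place).
Difference: 29.9279 mm; keep the coarser place, 10^0.
Result: 30. mm.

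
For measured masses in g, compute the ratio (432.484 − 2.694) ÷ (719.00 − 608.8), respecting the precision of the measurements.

432.484 − 2.694 = 429.790, limited to 3 d.p. → 6 s.f.; 719.00 − 608.8 = 110.20, limited to 1 d.p. → 4 s.f.
Carrying full precision, 429.790 ÷ 110.20 = 3.9000907441…; keep min(6, 4) = 4 s.f.
Rounded to 4 significant figures: 3.900.

3.900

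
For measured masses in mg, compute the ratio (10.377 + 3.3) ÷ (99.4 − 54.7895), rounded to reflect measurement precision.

10.377 + 3.3 = 13.677, limited to 1 d.p. → 3 s.f.; 99.4 − 54.7895 = 44.6105, limited to 1 d.p. → 3 s.f.
Carrying full precision, 13.677 ÷ 44.6105 = 0.306587014268…; keep min(3, 3) = 3 s.f.
Rounded to 3 significant figures: 0.307.

0.307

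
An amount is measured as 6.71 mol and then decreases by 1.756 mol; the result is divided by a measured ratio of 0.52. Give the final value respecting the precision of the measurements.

6.71 mol − 1.756 mol = 4.954 mol; the difference is limited to 2 decimal places (3 s.f.).
Carrying full precision, 4.954 ÷ 0.52 = 9.52692307692… mol; 0.52 has 2 s.f., so the result keeps min(3, 2) = 2 s.f.
Rounded to 2 significant figures: 9.5 mol.

9.5 mol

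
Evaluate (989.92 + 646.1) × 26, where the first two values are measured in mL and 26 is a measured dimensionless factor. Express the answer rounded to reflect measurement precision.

4.3 × 10^4 mL

989.92 mL + 646.1 mL = 1636.02 mL; the sum is limited to 1 decimal place (5 s.f.).
Carrying full precision, 1636.02 × 26 = 42536.52 mL; 26 has 2 s.f., so the result keeps min(5, 2) = 2 s.f.
Rounded to 2 significant figures: 4.3 × 10^4 mL.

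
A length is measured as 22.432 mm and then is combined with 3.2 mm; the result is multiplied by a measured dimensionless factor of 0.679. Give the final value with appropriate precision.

22.432 mm + 3.2 mm = 25.632 mm; the sum is limited to 1 decimal place (3 s.f.).
Carrying full precision, 25.632 × 0.679 = 17.404128 mm; 0.679 has 3 s.f., so the result keeps min(3, 3) = 3 s.f.
Rounded to 3 significant figures: 17.4 mm.

17.4 mm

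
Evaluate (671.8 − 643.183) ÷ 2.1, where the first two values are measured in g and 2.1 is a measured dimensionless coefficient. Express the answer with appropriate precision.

14 g

671.8 g − 643.183 g = 28.617 g; the difference is limited to 1 decimal place (3 s.f.).
Carrying full precision, 28.617 ÷ 2.1 = 13.6271428571… g; 2.1 has 2 s.f., so the result keeps min(3, 2) = 2 s.f.
Rounded to 2 significant figures: 14 g.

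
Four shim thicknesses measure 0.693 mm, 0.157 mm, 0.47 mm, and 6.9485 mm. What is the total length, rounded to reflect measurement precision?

0.693 mm + 0.157 mm + 0.47 mm + 6.9485 mm = 8.2685 mm.
Addition/subtraction keeps the fewest decimal places: 0.693 → 3 decimal places, 0.157 → 3 decimal places, 0.47 → 2 decimal places, 6.9485 → 4 decimal places; limit is 2.
Rounded to 2 decimal places: 8.27 mm.

8.27 mm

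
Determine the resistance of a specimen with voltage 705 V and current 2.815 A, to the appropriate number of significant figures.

resistance = 705 V ÷ 2.815 A = 250.444049734… Ω.
705 has 3 significant figures; 2.815 has 4.
Division/multiplication keeps the fewest: 3 significant figures.
Rounded: 250. Ω.

250. Ω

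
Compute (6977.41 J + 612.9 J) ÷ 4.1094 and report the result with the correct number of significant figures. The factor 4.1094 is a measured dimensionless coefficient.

1.8471 × 10^3 J

6977.41 J + 612.9 J = 7590.31 J; the sum is limited to 1 decimal place (5 s.f.).
Carrying full precision, 7590.31 ÷ 4.1094 = 1847.06039811… J; 4.1094 has 5 s.f., so the result keeps min(5, 5) = 5 s.f.
Rounded to 5 significant figures: 1.8471 × 10^3 J.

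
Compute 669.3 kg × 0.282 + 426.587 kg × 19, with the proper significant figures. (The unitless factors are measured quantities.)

669.3 × 0.282 = 188.7426 → 189 kg (3 s.f., last digit at the 10^0 place).
426.587 × 19 = 8105.153 → 8.1 × 10³ kg (2 s.f., last digit at the 10^2 place).
Sum: 8293.8956 kg; keep the coarser place, 10^2.
Result: 8.3 × 10³ kg.

8.3 × 10³ kg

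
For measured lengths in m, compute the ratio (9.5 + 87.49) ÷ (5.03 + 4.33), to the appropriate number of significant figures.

9.5 + 87.49 = 96.99, limited to 1 d.p. → 3 s.f.; 5.03 + 4.33 = 9.36, limited to 2 d.p. → 3 s.f.
Carrying full precision, 96.99 ÷ 9.36 = 10.3621794872…; keep min(3, 3) = 3 s.f.
Rounded to 3 significant figures: 10.4.

10.4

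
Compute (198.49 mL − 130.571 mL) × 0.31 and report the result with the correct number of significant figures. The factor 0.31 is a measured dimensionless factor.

198.49 mL − 130.571 mL = 67.919 mL; the difference is limited to 2 decimal places (4 s.f.).
Carrying full precision, 67.919 × 0.31 = 21.05489 mL; 0.31 has 2 s.f., so the result keeps min(4, 2) = 2 s.f.
Rounded to 2 significant figures: 21 mL.

21 mL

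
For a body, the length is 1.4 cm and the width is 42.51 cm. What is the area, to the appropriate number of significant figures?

6.0 × 10^1 cm²

area = 1.4 cm × 42.51 cm = 59.514 cm².
1.4 has 2 significant figures; 42.51 has 4.
Division/multiplication keeps the fewest: 2 significant figures.
Rounded: 6.0 × 10^1 cm².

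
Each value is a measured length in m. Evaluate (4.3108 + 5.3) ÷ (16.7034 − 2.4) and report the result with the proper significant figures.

0.67

4.3108 + 5.3 = 9.6108, limited to 1 d.p. → 2 s.f.; 16.7034 − 2.4 = 14.3034, limited to 1 d.p. → 3 s.f.
Carrying full precision, 9.6108 ÷ 14.3034 = 0.671924157893…; keep min(2, 3) = 2 s.f.
Rounded to 2 significant figures: 0.67.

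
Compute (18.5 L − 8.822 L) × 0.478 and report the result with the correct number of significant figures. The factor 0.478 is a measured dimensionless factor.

4.6 L

18.5 L − 8.822 L = 9.678 L; the difference is limited to 1 decimal place (2 s.f.).
Carrying full precision, 9.678 × 0.478 = 4.626084 L; 0.478 has 3 s.f., so the result keeps min(2, 3) = 2 s.f.
Rounded to 2 significant figures: 4.6 L.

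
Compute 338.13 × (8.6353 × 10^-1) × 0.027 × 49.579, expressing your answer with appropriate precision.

3.9 × 10^2

338.13 × (8.6353 × 10^-1) × 0.027 × 49.579 = 390.861290486…
Multiplication/division keeps the fewest significant figures: 338.13 → 5 s.f., 8.6353 × 10^-1 → 5 s.f., 0.027 → 2 s.f., 49.579 → 5 s.f.; limit is 2.
Rounded to 2 significant figures: 3.9 × 10^2.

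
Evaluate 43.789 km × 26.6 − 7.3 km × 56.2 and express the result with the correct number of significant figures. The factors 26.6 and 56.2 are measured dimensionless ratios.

43.789 × 26.6 = 1164.7874 → 1.16 × 10^3 km (3 s.f., last digit at the 10^1 place).
7.3 × 56.2 = 410.26 → 4.1 × 10^2 km (2 s.f., last digit at the 10^1 place).
Difference: 754.5274 km; keep the coarser place, 10^1.
Result: 7.5 × 10^2 km.

7.5 × 10^2 km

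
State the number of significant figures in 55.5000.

55.5000: trailing zeros after a decimal point are significant.

6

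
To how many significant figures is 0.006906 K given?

4

0.006906: leading zeros are not significant; zeros between nonzero digits are significant.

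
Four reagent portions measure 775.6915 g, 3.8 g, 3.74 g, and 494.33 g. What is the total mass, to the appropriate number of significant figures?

775.6915 g + 3.8 g + 3.74 g + 494.33 g = 1277.5615 g.
Addition/subtraction keeps the fewest decimal places: 775.6915 → 4 decimal places, 3.8 → 1 decimal place, 3.74 → 2 decimal places, 494.33 → 2 decimal places; limit is 1.
Rounded to 1 decimal place: 1277.6 g.

1277.6 g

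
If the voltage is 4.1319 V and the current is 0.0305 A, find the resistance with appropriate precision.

resistance = 4.1319 V ÷ 0.0305 A = 135.472131148… Ω.
4.1319 has 5 significant figures; 0.0305 has 3.
Division/multiplication keeps the fewest: 3 significant figures.
Rounded: 1.35 × 10² Ω.

1.35 × 10² Ω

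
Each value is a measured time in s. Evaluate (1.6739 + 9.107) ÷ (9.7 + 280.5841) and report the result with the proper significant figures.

1.6739 + 9.107 = 10.7809, limited to 3 d.p. → 5 s.f.; 9.7 + 280.5841 = 290.2841, limited to 1 d.p. → 4 s.f.
Carrying full precision, 10.7809 ÷ 290.2841 = 0.037139133697…; keep min(5, 4) = 4 s.f.
Rounded to 4 significant figures: 0.03714.

0.03714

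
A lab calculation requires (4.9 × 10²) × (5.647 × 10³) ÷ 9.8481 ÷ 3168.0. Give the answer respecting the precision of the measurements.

(4.9 × 10²) × (5.647 × 10³) ÷ 9.8481 ÷ 3168.0 = 88.6903247194…
Multiplication/division keeps the fewest significant figures: 4.9 × 10² → 2 s.f., 5.647 × 10³ → 4 s.f., 9.8481 → 5 s.f., 3168.0 → 5 s.f.; limit is 2.
Rounded to 2 significant figures: 89.

89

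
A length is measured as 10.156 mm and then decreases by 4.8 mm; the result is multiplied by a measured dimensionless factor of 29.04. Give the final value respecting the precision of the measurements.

10.156 mm − 4.8 mm = 5.356 mm; the difference is limited to 1 decimal place (2 s.f.).
Carrying full precision, 5.356 × 29.04 = 155.53824 mm; 29.04 has 4 s.f., so the result keeps min(2, 4) = 2 s.f.
Rounded to 2 significant figures: 1.6 × 10^2 mm.

1.6 × 10^2 mm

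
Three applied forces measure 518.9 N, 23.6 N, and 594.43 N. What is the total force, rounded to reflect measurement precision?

518.9 N + 23.6 N + 594.43 N = 1136.93 N.
Addition/subtraction keeps the fewest decimal places: 518.9 → 1 decimal place, 23.6 → 1 decimal place, 594.43 → 2 decimal places; limit is 1.
Rounded to 1 decimal place: 1136.9 N.

1136.9 N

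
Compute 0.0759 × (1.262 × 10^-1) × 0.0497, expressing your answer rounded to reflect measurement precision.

0.0759 × (1.262 × 10^-1) × 0.0497 = 0.000476055426
Multiplication/division keeps the fewest significant figures: 0.0759 → 3 s.f., 1.262 × 10^-1 → 4 s.f., 0.0497 → 3 s.f.; limit is 3.
Rounded to 3 significant figures: 4.76 × 10^-4.

4.76 × 10^-4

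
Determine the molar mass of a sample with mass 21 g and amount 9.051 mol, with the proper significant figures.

molar mass = 21 g ÷ 9.051 mol = 2.32018561485… g/mol.
21 has 2 significant figures; 9.051 has 4.
Division/multiplication keeps the fewest: 2 significant figures.
Rounded: 2.3 g/mol.

2.3 g/mol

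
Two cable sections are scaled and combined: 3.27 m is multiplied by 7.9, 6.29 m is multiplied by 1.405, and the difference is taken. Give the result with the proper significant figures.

3.27 × 7.9 = 25.833 → 26 m (2 s.f., last digit at the 10^0 place).
6.29 × 1.405 = 8.83745 → 8.84 m (3 s.f., last digit at the 10^-2 place).
Difference: 16.99555 m; keep the coarser place, 10^0.
Result: 17 m.

17 m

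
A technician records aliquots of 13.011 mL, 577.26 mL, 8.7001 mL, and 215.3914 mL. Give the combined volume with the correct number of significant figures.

814.36 mL

13.011 mL + 577.26 mL + 8.7001 mL + 215.3914 mL = 814.3625 mL.
Addition/subtraction keeps the fewest decimal places: 13.011 → 3 decimal places, 577.26 → 2 decimal places, 8.7001 → 4 decimal places, 215.3914 → 4 decimal places; limit is 2.
Rounded to 2 decimal places: 814.36 mL.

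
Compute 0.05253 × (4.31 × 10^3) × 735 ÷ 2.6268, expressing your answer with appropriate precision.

0.05253 × (4.31 × 10^3) × 735 ÷ 2.6268 = 63349.7641617…
Multiplication/division keeps the fewest significant figures: 0.05253 → 4 s.f., 4.31 × 10^3 → 3 s.f., 735 → 3 s.f., 2.6268 → 5 s.f.; limit is 3.
Rounded to 3 significant figures: 6.33 × 10^4.

6.33 × 10^4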